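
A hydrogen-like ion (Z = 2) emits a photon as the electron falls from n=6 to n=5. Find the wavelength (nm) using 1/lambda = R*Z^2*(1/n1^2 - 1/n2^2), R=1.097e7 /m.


1/lambda = R * Z^2 * (1/n1^2 - 1/n2^2)
= 1.097e7 * 2^2 * (1/5^2 - 1/6^2)
= 1.097e7 * 4 * (0.04 - 0.027778)
= 5.3631e+05 /m
lambda = 1 / 5.3631e+05
= 1864.5894 nm

1864.5894


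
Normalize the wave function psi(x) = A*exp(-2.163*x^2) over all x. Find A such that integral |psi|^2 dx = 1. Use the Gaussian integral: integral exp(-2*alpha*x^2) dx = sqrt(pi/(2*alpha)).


integral |psi|^2 dx = A^2 * sqrt(pi/(2*alpha)) = 1
A^2 = sqrt(2*alpha/pi)
= sqrt(2 * 2.163 / pi)
= 1.17346
A = sqrt(1.17346)
= 1.0833

1.0833


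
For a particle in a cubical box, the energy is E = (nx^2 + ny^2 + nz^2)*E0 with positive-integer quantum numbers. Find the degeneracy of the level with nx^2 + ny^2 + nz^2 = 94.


Enumerate all (nx, ny, nz) with nx^2 + ny^2 + nz^2 = 94:
(2,3,9)
(2,9,3)
(3,2,9)
(3,6,7)
(3,7,6)
(3,9,2)
(6,3,7)
(6,7,3)
(7,3,6)
(7,6,3)
(9,2,3)
(9,3,2)
Total degeneracy = 12

12


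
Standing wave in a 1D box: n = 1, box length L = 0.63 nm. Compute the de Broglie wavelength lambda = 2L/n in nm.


lambda = 2L / n
= 2 * 0.63 / 1
= 1.26 / 1
= 1.26 nm

1.26


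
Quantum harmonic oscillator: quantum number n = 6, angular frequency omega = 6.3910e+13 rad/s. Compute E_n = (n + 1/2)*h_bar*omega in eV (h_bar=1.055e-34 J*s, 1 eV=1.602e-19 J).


E = (n + 1/2) * h_bar * omega
= (6 + 0.5) * 1.055e-34 * 6.3910e+13
= 6.5 * 6.7425e-21
= 4.3826e-20 J
= 0.2736 eV

0.2736


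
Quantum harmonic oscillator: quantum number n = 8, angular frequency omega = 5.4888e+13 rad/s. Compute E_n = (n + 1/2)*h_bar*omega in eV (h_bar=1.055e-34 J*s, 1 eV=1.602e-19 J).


E = (n + 1/2) * h_bar * omega
= (8 + 0.5) * 1.055e-34 * 5.4888e+13
= 8.5 * 5.7907e-21
= 4.9221e-20 J
= 0.3072 eV

0.3072


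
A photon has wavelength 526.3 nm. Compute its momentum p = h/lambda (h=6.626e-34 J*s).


p = h / lambda
= 6.626e-34 / (526.3e-9)
= 6.626e-34 / 5.2630e-07
= 1.2590e-27 kg*m/s

1.2590e-27


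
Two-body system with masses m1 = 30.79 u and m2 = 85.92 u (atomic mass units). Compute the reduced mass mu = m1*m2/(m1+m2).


mu = m1 * m2 / (m1 + m2)
= 30.79 * 85.92 / (30.79 + 85.92)
= 2645.4768 / 116.71
= 22.6671 u

22.6671


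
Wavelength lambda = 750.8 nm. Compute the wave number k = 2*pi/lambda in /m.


k = 2 * pi / lambda
= 6.2832 / (750.8e-9)
= 6.2832 / 7.5080e-07
= 8.3687e+06 /m

8.3687e+06


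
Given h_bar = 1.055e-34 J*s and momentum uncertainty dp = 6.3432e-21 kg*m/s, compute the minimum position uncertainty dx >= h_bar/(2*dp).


dx = h_bar / (2 * dp)
= 1.055e-34 / (2 * 6.3432e-21)
= 1.055e-34 / 1.2686e-20
= 8.3160e-15 m

8.3160e-15


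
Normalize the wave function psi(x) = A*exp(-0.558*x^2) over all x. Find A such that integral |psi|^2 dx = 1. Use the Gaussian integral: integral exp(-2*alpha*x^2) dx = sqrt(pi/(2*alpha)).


integral |psi|^2 dx = A^2 * sqrt(pi/(2*alpha)) = 1
A^2 = sqrt(2*alpha/pi)
= sqrt(2 * 0.558 / pi)
= 0.596015
A = sqrt(0.596015)
= 0.772

0.772


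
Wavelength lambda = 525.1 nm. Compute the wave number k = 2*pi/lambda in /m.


k = 2 * pi / lambda
= 6.2832 / (525.1e-9)
= 6.2832 / 5.2510e-07
= 1.1966e+07 /m

1.1966e+07


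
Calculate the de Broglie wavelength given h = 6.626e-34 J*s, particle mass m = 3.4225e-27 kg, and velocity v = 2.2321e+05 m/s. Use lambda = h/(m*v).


lambda = h / (m * v)
= 6.626e-34 / (3.4225e-27 * 2.2321e+05)
= 6.626e-34 / 7.6394e-22
= 8.6735e-13 m

8.6735e-13


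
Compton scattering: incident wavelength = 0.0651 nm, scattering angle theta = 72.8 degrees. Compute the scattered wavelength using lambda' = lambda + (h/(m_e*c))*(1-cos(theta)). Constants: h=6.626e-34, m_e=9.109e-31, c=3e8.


Compton wavelength: h/(m_e*c) = 2.4247e-12 m
d_lambda = 2.4247e-12 * (1 - cos(72.8 deg))
= 2.4247e-12 * 0.704292
= 1.7077e-12 m = 0.001708 nm
lambda' = 0.0651 + 0.001708
= 0.066808 nm

0.066808


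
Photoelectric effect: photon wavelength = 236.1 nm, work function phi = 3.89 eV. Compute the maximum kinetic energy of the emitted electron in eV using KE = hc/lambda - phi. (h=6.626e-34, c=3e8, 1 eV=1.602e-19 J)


E_photon = hc / lambda
= (6.626e-34)(3e8) / (236.1e-9)
= 8.4193e-19 J
= 5.2555 eV
KE = E_photon - phi
= 5.2555 - 3.89
= 1.3655 eV

1.3655


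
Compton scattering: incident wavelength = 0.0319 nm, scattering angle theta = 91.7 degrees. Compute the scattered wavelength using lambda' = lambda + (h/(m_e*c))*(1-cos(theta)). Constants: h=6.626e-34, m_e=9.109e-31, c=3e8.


Compton wavelength: h/(m_e*c) = 2.4247e-12 m
d_lambda = 2.4247e-12 * (1 - cos(91.7 deg))
= 2.4247e-12 * 1.029666
= 2.4966e-12 m = 0.002497 nm
lambda' = 0.0319 + 0.002497
= 0.034397 nm

0.034397


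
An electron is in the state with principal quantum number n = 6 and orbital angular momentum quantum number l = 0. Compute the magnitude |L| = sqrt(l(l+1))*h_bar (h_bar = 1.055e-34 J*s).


L = sqrt(l*(l+1)) * h_bar
= sqrt(0 * 1) * 1.055e-34
= sqrt(0) * 1.055e-34
= 0.0 * 1.055e-34
= 0.0000e+00 J*s

0.0000e+00


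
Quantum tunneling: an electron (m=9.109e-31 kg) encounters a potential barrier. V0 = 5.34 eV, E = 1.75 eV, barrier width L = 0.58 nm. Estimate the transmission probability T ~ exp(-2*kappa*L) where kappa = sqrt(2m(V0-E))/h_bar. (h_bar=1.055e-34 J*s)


V0 - E = 3.59 eV = 5.7512e-19 J
kappa = sqrt(2 * m * (V0-E)) / h_bar
= sqrt(2 * 9.109e-31 * 5.7512e-19) / 1.055e-34
= 9.7023e+09 /m
2*kappa*L = 2 * 9.7023e+09 * 0.58e-9
= 11.2547
T = exp(-11.2547) = 1.294616e-05

1.294616e-05


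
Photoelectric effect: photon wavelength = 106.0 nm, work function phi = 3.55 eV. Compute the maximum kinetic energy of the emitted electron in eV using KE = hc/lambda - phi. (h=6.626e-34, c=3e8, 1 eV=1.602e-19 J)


E_photon = hc / lambda
= (6.626e-34)(3e8) / (106.0e-9)
= 1.8753e-18 J
= 11.7059 eV
KE = E_photon - phi
= 11.7059 - 3.55
= 8.1559 eV

8.1559


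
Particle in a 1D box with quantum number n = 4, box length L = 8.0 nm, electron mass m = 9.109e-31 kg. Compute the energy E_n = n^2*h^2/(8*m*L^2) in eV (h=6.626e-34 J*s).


E = n^2 * h^2 / (8 * m * L^2)
= 4^2 * (6.626e-34)^2 / (8 * 9.109e-31 * (8.0e-9)^2)
= 16 * 4.3904e-67 / (8 * 9.109e-31 * 6.4000e-17)
= 1.5062e-20 J
= 0.094 eV

0.094


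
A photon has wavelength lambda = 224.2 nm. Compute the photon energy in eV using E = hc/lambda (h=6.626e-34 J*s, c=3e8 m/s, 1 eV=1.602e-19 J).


E = hc / lambda
= (6.626e-34)(3e8) / (224.2e-9)
= 1.9878e-25 / 2.2420e-07
= 8.8662e-19 J
Converting to eV: 8.8662e-19 / 1.602e-19
= 5.5345 eV

5.5345


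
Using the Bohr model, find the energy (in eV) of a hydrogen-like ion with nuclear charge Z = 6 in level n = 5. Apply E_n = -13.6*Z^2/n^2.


E_n = -13.6 * Z^2 / n^2
= -13.6 * 6^2 / 5^2
= -13.6 * 36 / 25
= -19.584 eV

-19.584


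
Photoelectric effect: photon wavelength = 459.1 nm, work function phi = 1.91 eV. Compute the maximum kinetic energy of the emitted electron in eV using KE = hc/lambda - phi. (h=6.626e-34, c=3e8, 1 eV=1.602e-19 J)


E_photon = hc / lambda
= (6.626e-34)(3e8) / (459.1e-9)
= 4.3298e-19 J
= 2.7027 eV
KE = E_photon - phi
= 2.7027 - 1.91
= 0.7927 eV

0.7927


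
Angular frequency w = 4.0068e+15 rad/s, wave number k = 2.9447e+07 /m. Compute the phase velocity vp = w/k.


vp = w / k
= 4.0068e+15 / 2.9447e+07
= 1.3607e+08 m/s

1.3607e+08


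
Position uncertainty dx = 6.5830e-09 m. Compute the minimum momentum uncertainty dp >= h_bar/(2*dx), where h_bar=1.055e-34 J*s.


dp = h_bar / (2 * dx)
= 1.055e-34 / (2 * 6.5830e-09)
= 1.055e-34 / 1.3166e-08
= 8.0131e-27 kg*m/s

8.0131e-27


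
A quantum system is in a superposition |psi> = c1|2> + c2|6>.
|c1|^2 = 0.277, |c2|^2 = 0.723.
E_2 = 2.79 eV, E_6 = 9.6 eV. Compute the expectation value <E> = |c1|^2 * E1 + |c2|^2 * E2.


<E> = |c1|^2 * E1 + |c2|^2 * E2
= 0.277 * 2.79 + 0.723 * 9.6
= 0.7728 + 6.9408
= 7.7136 eV

7.7136


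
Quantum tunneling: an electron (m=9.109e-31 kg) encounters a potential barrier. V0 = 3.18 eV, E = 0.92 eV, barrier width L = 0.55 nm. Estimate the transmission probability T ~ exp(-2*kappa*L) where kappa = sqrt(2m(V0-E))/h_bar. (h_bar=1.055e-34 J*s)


V0 - E = 2.26 eV = 3.6205e-19 J
kappa = sqrt(2 * m * (V0-E)) / h_bar
= sqrt(2 * 9.109e-31 * 3.6205e-19) / 1.055e-34
= 7.6981e+09 /m
2*kappa*L = 2 * 7.6981e+09 * 0.55e-9
= 8.4679
T = exp(-8.4679) = 2.101043e-04

2.101043e-04


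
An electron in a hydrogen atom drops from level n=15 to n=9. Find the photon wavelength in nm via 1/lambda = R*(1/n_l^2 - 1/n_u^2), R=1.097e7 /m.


1/lambda = R * (1/n_l^2 - 1/n_u^2)
= 1.097e7 * (1/9^2 - 1/15^2)
= 1.097e7 * (0.012346 - 0.004444)
= 1.097e7 * 0.007901
= 8.6677e+04 /m
lambda = 1 / 8.6677e+04 = 11537.1468 nm

11537.1468


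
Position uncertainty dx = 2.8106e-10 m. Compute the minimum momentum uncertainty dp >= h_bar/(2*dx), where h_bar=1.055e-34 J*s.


dp = h_bar / (2 * dx)
= 1.055e-34 / (2 * 2.8106e-10)
= 1.055e-34 / 5.6212e-10
= 1.8768e-25 kg*m/s

1.8768e-25


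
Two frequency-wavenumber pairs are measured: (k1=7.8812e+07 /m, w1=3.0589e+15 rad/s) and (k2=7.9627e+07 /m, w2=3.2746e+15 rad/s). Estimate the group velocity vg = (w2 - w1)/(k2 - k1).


vg = (w2 - w1) / (k2 - k1)
= (3.2746e+15 - 3.0589e+15) / (7.9627e+07 - 7.8812e+07)
= 2.1570e+14 / 8.1500e+05
= 2.6466e+08 m/s

2.6466e+08


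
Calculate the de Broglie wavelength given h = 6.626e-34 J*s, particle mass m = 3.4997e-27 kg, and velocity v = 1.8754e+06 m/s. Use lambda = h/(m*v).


lambda = h / (m * v)
= 6.626e-34 / (3.4997e-27 * 1.8754e+06)
= 6.626e-34 / 6.5633e-21
= 1.0095e-13 m

1.0095e-13


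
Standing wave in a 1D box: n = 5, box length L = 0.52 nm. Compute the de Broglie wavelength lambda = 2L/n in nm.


lambda = 2L / n
= 2 * 0.52 / 5
= 1.04 / 5
= 0.208 nm

0.208


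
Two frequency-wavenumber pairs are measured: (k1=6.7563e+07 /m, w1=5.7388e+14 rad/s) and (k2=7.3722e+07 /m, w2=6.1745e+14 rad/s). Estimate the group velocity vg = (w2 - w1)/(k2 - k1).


vg = (w2 - w1) / (k2 - k1)
= (6.1745e+14 - 5.7388e+14) / (7.3722e+07 - 6.7563e+07)
= 4.3570e+13 / 6.1590e+06
= 7.0742e+06 m/s

7.0742e+06


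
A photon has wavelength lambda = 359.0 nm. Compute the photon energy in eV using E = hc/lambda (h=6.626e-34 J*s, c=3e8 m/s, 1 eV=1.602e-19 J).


E = hc / lambda
= (6.626e-34)(3e8) / (359.0e-9)
= 1.9878e-25 / 3.5900e-07
= 5.5370e-19 J
Converting to eV: 5.5370e-19 / 1.602e-19
= 3.4563 eV

3.4563


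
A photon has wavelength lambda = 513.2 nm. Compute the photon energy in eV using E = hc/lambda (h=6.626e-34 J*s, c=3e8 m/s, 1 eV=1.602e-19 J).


E = hc / lambda
= (6.626e-34)(3e8) / (513.2e-9)
= 1.9878e-25 / 5.1320e-07
= 3.8733e-19 J
Converting to eV: 3.8733e-19 / 1.602e-19
= 2.4178 eV

2.4178


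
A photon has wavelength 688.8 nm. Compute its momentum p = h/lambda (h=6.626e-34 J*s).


p = h / lambda
= 6.626e-34 / (688.8e-9)
= 6.626e-34 / 6.8880e-07
= 9.6196e-28 kg*m/s

9.6196e-28


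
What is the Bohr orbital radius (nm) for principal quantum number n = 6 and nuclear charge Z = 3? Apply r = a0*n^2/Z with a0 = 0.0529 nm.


r = a0 * n^2 / Z
= 0.0529 * 6^2 / 3
= 0.0529 * 36 / 3
= 0.6348 nm

0.6348


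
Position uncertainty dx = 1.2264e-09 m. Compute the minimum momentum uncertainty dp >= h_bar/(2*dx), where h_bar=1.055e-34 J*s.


dp = h_bar / (2 * dx)
= 1.055e-34 / (2 * 1.2264e-09)
= 1.055e-34 / 2.4528e-09
= 4.3012e-26 kg*m/s

4.3012e-26


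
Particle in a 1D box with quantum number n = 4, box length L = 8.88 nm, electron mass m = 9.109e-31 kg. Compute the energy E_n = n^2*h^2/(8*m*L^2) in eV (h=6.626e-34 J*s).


E = n^2 * h^2 / (8 * m * L^2)
= 4^2 * (6.626e-34)^2 / (8 * 9.109e-31 * (8.88e-9)^2)
= 16 * 4.3904e-67 / (8 * 9.109e-31 * 7.8854e-17)
= 1.2225e-20 J
= 0.0763 eV

0.0763


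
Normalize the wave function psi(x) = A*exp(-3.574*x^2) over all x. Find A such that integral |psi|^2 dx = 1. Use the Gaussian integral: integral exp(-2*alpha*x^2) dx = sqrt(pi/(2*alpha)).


integral |psi|^2 dx = A^2 * sqrt(pi/(2*alpha)) = 1
A^2 = sqrt(2*alpha/pi)
= sqrt(2 * 3.574 / pi)
= 1.508403
A = sqrt(1.508403)
= 1.2282

1.2282


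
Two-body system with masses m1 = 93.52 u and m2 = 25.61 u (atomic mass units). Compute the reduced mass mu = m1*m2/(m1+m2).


mu = m1 * m2 / (m1 + m2)
= 93.52 * 25.61 / (93.52 + 25.61)
= 2395.0472 / 119.13
= 20.1045 u

20.1045


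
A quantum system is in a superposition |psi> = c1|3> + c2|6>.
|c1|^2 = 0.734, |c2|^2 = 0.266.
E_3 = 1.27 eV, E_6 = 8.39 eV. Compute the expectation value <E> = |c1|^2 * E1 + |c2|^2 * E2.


<E> = |c1|^2 * E1 + |c2|^2 * E2
= 0.734 * 1.27 + 0.266 * 8.39
= 0.9322 + 2.2317
= 3.1639 eV

3.1639


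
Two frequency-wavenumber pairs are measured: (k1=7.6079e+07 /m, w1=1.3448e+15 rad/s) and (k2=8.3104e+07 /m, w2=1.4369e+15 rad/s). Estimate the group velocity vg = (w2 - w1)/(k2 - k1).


vg = (w2 - w1) / (k2 - k1)
= (1.4369e+15 - 1.3448e+15) / (8.3104e+07 - 7.6079e+07)
= 9.2100e+13 / 7.0250e+06
= 1.3110e+07 m/s

1.3110e+07


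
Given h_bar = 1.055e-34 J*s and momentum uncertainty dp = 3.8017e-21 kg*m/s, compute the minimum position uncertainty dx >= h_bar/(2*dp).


dx = h_bar / (2 * dp)
= 1.055e-34 / (2 * 3.8017e-21)
= 1.055e-34 / 7.6034e-21
= 1.3875e-14 m

1.3875e-14


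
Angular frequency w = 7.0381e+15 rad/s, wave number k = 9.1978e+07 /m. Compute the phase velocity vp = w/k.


vp = w / k
= 7.0381e+15 / 9.1978e+07
= 7.6519e+07 m/s

7.6519e+07


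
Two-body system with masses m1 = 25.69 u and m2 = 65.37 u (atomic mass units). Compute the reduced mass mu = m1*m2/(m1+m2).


mu = m1 * m2 / (m1 + m2)
= 25.69 * 65.37 / (25.69 + 65.37)
= 1679.3553 / 91.06
= 18.4423 u

18.4423


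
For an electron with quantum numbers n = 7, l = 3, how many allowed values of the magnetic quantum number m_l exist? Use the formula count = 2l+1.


m_l ranges from -l to +l in integer steps
So m_l goes from -3 to +3
Count = 2l + 1 = 2*3 + 1
= 7

7


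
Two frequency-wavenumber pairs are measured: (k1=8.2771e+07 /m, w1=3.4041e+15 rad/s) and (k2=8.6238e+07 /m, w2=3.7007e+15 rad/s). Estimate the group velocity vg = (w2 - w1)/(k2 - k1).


vg = (w2 - w1) / (k2 - k1)
= (3.7007e+15 - 3.4041e+15) / (8.6238e+07 - 8.2771e+07)
= 2.9660e+14 / 3.4670e+06
= 8.5549e+07 m/s

8.5549e+07


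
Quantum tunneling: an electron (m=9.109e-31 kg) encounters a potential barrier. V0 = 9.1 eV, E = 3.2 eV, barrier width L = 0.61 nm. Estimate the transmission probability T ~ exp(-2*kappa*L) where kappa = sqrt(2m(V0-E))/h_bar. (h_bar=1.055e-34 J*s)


V0 - E = 5.9 eV = 9.4518e-19 J
kappa = sqrt(2 * m * (V0-E)) / h_bar
= sqrt(2 * 9.109e-31 * 9.4518e-19) / 1.055e-34
= 1.2438e+10 /m
2*kappa*L = 2 * 1.2438e+10 * 0.61e-9
= 15.1745
T = exp(-15.1745) = 2.569150e-07

2.569150e-07


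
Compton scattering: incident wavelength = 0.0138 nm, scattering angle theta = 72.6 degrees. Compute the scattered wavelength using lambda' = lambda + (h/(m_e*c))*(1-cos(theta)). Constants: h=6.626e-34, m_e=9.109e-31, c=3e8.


Compton wavelength: h/(m_e*c) = 2.4247e-12 m
d_lambda = 2.4247e-12 * (1 - cos(72.6 deg))
= 2.4247e-12 * 0.700959
= 1.6996e-12 m = 0.0017 nm
lambda' = 0.0138 + 0.0017
= 0.0155 nm

0.0155


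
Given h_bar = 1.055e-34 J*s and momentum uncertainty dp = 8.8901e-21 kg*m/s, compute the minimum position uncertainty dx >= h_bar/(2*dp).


dx = h_bar / (2 * dp)
= 1.055e-34 / (2 * 8.8901e-21)
= 1.055e-34 / 1.7780e-20
= 5.9336e-15 m

5.9336e-15


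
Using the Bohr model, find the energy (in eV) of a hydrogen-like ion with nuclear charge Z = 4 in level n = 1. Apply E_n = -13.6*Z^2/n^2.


E_n = -13.6 * Z^2 / n^2
= -13.6 * 4^2 / 1^2
= -13.6 * 16 / 1
= -217.6 eV

-217.6


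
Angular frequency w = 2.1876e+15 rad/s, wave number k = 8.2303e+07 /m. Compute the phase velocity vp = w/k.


vp = w / k
= 2.1876e+15 / 8.2303e+07
= 2.6580e+07 m/s

2.6580e+07


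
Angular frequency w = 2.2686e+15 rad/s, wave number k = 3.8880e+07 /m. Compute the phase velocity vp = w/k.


vp = w / k
= 2.2686e+15 / 3.8880e+07
= 5.8349e+07 m/s

5.8349e+07


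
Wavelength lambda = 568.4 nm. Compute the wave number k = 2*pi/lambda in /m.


k = 2 * pi / lambda
= 6.2832 / (568.4e-9)
= 6.2832 / 5.6840e-07
= 1.1054e+07 /m

1.1054e+07


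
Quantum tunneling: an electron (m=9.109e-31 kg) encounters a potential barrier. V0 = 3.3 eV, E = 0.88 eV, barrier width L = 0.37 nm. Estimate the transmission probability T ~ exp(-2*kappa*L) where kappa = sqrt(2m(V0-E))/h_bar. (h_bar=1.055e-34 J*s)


V0 - E = 2.42 eV = 3.8768e-19 J
kappa = sqrt(2 * m * (V0-E)) / h_bar
= sqrt(2 * 9.109e-31 * 3.8768e-19) / 1.055e-34
= 7.9659e+09 /m
2*kappa*L = 2 * 7.9659e+09 * 0.37e-9
= 5.8948
T = exp(-5.8948) = 2.753747e-03

2.753747e-03


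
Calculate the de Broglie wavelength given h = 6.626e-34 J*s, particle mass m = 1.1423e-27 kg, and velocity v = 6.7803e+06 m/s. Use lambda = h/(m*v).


lambda = h / (m * v)
= 6.626e-34 / (1.1423e-27 * 6.7803e+06)
= 6.626e-34 / 7.7451e-21
= 8.5550e-14 m

8.5550e-14


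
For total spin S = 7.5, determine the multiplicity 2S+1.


Spin multiplicity = 2S + 1
= 2 * 7.5 + 1
= 15.0 + 1
= 16

16


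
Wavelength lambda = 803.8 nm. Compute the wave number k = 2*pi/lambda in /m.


k = 2 * pi / lambda
= 6.2832 / (803.8e-9)
= 6.2832 / 8.0380e-07
= 7.8169e+06 /m

7.8169e+06


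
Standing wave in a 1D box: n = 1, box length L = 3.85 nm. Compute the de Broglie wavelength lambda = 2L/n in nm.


lambda = 2L / n
= 2 * 3.85 / 1
= 7.7 / 1
= 7.7 nm

7.7


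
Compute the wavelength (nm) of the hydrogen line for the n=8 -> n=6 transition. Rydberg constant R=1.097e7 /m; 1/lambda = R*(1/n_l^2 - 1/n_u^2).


1/lambda = R * (1/n_l^2 - 1/n_u^2)
= 1.097e7 * (1/6^2 - 1/8^2)
= 1.097e7 * (0.027778 - 0.015625)
= 1.097e7 * 0.012153
= 1.3332e+05 /m
lambda = 1 / 1.3332e+05 = 7500.9767 nm

7500.9767


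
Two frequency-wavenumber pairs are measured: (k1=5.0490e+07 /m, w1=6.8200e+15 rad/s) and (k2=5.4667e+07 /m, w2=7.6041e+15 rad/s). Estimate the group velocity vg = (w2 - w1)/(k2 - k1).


vg = (w2 - w1) / (k2 - k1)
= (7.6041e+15 - 6.8200e+15) / (5.4667e+07 - 5.0490e+07)
= 7.8410e+14 / 4.1770e+06
= 1.8772e+08 m/s

1.8772e+08


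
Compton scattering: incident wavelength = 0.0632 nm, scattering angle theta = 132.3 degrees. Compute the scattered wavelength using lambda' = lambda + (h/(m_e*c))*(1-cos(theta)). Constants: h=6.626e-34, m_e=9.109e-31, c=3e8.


Compton wavelength: h/(m_e*c) = 2.4247e-12 m
d_lambda = 2.4247e-12 * (1 - cos(132.3 deg))
= 2.4247e-12 * 1.673013
= 4.0566e-12 m = 0.004057 nm
lambda' = 0.0632 + 0.004057
= 0.067257 nm

0.067257


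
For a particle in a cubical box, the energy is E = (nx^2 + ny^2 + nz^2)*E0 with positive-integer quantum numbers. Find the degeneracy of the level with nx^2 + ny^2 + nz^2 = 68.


Enumerate all (nx, ny, nz) with nx^2 + ny^2 + nz^2 = 68:
(4,4,6)
(4,6,4)
(6,4,4)
Total degeneracy = 3

3


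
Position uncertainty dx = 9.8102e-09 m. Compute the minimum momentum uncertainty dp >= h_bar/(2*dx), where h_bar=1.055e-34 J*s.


dp = h_bar / (2 * dx)
= 1.055e-34 / (2 * 9.8102e-09)
= 1.055e-34 / 1.9620e-08
= 5.3771e-27 kg*m/s

5.3771e-27


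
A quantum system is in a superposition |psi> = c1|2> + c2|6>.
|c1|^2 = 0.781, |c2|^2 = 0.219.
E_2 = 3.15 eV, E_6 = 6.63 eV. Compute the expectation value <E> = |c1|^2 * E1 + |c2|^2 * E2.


<E> = |c1|^2 * E1 + |c2|^2 * E2
= 0.781 * 3.15 + 0.219 * 6.63
= 2.4602 + 1.452
= 3.9121 eV

3.9121


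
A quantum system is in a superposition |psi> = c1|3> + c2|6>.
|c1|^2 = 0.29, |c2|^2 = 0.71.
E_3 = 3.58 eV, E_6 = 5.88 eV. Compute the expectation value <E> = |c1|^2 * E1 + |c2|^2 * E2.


<E> = |c1|^2 * E1 + |c2|^2 * E2
= 0.29 * 3.58 + 0.71 * 5.88
= 1.0382 + 4.1748
= 5.213 eV

5.213


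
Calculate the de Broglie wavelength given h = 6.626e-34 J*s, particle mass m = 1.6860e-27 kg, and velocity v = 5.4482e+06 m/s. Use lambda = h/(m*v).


lambda = h / (m * v)
= 6.626e-34 / (1.6860e-27 * 5.4482e+06)
= 6.626e-34 / 9.1857e-21
= 7.2134e-14 m

7.2134e-14


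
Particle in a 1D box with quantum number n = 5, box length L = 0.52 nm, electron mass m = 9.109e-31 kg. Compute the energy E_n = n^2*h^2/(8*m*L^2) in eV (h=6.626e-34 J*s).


E = n^2 * h^2 / (8 * m * L^2)
= 5^2 * (6.626e-34)^2 / (8 * 9.109e-31 * (0.52e-9)^2)
= 25 * 4.3904e-67 / (8 * 9.109e-31 * 2.7040e-19)
= 5.5703e-18 J
= 34.7707 eV

34.7707


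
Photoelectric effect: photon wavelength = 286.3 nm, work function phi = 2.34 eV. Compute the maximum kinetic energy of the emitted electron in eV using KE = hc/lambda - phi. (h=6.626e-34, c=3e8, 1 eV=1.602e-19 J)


E_photon = hc / lambda
= (6.626e-34)(3e8) / (286.3e-9)
= 6.9431e-19 J
= 4.334 eV
KE = E_photon - phi
= 4.334 - 2.34
= 1.994 eV

1.994


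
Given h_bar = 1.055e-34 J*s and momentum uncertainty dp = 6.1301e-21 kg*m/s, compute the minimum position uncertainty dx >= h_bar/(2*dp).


dx = h_bar / (2 * dp)
= 1.055e-34 / (2 * 6.1301e-21)
= 1.055e-34 / 1.2260e-20
= 8.6051e-15 m

8.6051e-15


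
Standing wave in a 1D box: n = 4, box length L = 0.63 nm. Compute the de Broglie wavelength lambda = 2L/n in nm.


lambda = 2L / n
= 2 * 0.63 / 4
= 1.26 / 4
= 0.315 nm

0.315


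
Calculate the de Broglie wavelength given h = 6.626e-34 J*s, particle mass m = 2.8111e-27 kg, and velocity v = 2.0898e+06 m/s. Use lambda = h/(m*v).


lambda = h / (m * v)
= 6.626e-34 / (2.8111e-27 * 2.0898e+06)
= 6.626e-34 / 5.8746e-21
= 1.1279e-13 m

1.1279e-13


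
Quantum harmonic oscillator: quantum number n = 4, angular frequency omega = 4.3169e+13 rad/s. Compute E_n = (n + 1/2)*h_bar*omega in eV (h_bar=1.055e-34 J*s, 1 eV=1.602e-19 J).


E = (n + 1/2) * h_bar * omega
= (4 + 0.5) * 1.055e-34 * 4.3169e+13
= 4.5 * 4.5543e-21
= 2.0494e-20 J
= 0.1279 eV

0.1279


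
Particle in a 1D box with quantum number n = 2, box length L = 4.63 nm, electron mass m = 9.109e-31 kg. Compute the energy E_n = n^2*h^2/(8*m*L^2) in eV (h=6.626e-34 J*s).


E = n^2 * h^2 / (8 * m * L^2)
= 2^2 * (6.626e-34)^2 / (8 * 9.109e-31 * (4.63e-9)^2)
= 4 * 4.3904e-67 / (8 * 9.109e-31 * 2.1437e-17)
= 1.1242e-20 J
= 0.0702 eV

0.0702


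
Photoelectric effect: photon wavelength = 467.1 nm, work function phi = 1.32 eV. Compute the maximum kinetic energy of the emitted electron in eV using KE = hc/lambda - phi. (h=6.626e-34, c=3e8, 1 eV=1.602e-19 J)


E_photon = hc / lambda
= (6.626e-34)(3e8) / (467.1e-9)
= 4.2556e-19 J
= 2.6564 eV
KE = E_photon - phi
= 2.6564 - 1.32
= 1.3364 eV

1.3364


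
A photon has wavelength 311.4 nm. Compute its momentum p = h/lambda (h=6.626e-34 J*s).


p = h / lambda
= 6.626e-34 / (311.4e-9)
= 6.626e-34 / 3.1140e-07
= 2.1278e-27 kg*m/s

2.1278e-27


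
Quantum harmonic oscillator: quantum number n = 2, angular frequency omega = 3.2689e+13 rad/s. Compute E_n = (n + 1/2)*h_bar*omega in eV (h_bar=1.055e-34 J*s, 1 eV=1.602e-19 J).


E = (n + 1/2) * h_bar * omega
= (2 + 0.5) * 1.055e-34 * 3.2689e+13
= 2.5 * 3.4487e-21
= 8.6217e-21 J
= 0.0538 eV

0.0538


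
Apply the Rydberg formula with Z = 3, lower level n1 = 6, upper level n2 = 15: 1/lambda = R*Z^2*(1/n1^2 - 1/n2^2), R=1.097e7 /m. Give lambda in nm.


1/lambda = R * Z^2 * (1/n1^2 - 1/n2^2)
= 1.097e7 * 3^2 * (1/6^2 - 1/15^2)
= 1.097e7 * 9 * (0.027778 - 0.004444)
= 2.3037e+06 /m
lambda = 1 / 2.3037e+06
= 434.0843 nm

434.0843


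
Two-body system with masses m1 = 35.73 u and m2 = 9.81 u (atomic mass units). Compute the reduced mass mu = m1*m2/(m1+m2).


mu = m1 * m2 / (m1 + m2)
= 35.73 * 9.81 / (35.73 + 9.81)
= 350.5113 / 45.54
= 7.6968 u

7.6968


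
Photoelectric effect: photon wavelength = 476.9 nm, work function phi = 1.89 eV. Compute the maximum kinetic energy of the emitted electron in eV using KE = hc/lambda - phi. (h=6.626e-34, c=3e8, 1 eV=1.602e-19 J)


E_photon = hc / lambda
= (6.626e-34)(3e8) / (476.9e-9)
= 4.1682e-19 J
= 2.6019 eV
KE = E_photon - phi
= 2.6019 - 1.89
= 0.7119 eV

0.7119


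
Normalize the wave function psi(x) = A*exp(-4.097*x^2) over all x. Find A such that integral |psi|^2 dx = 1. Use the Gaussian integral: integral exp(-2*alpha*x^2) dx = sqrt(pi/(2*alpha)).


integral |psi|^2 dx = A^2 * sqrt(pi/(2*alpha)) = 1
A^2 = sqrt(2*alpha/pi)
= sqrt(2 * 4.097 / pi)
= 1.615002
A = sqrt(1.615002)
= 1.2708

1.2708


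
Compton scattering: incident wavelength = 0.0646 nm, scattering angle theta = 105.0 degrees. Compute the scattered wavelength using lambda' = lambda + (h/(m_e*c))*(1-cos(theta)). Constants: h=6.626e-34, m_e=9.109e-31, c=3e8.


Compton wavelength: h/(m_e*c) = 2.4247e-12 m
d_lambda = 2.4247e-12 * (1 - cos(105.0 deg))
= 2.4247e-12 * 1.258819
= 3.0523e-12 m = 0.003052 nm
lambda' = 0.0646 + 0.003052
= 0.067652 nm

0.067652


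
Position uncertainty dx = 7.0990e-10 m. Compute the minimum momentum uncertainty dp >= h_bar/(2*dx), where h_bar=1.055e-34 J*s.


dp = h_bar / (2 * dx)
= 1.055e-34 / (2 * 7.0990e-10)
= 1.055e-34 / 1.4198e-09
= 7.4306e-26 kg*m/s

7.4306e-26


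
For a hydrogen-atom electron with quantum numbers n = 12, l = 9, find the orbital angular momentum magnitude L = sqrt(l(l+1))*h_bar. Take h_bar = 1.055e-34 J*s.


L = sqrt(l*(l+1)) * h_bar
= sqrt(9 * 10) * 1.055e-34
= sqrt(90) * 1.055e-34
= 9.4868 * 1.055e-34
= 1.0009e-33 J*s

1.0009e-33


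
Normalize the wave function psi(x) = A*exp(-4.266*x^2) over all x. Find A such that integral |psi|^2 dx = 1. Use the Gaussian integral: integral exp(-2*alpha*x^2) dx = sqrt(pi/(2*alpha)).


integral |psi|^2 dx = A^2 * sqrt(pi/(2*alpha)) = 1
A^2 = sqrt(2*alpha/pi)
= sqrt(2 * 4.266 / pi)
= 1.647974
A = sqrt(1.647974)
= 1.2837

1.2837


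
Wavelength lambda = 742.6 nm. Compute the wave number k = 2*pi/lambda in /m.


k = 2 * pi / lambda
= 6.2832 / (742.6e-9)
= 6.2832 / 7.4260e-07
= 8.4611e+06 /m

8.4611e+06


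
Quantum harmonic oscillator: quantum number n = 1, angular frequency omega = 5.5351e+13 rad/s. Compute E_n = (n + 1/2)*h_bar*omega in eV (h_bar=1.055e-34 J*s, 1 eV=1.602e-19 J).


E = (n + 1/2) * h_bar * omega
= (1 + 0.5) * 1.055e-34 * 5.5351e+13
= 1.5 * 5.8395e-21
= 8.7593e-21 J
= 0.0547 eV

0.0547


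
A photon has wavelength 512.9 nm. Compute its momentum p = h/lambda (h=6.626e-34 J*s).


p = h / lambda
= 6.626e-34 / (512.9e-9)
= 6.626e-34 / 5.1290e-07
= 1.2919e-27 kg*m/s

1.2919e-27


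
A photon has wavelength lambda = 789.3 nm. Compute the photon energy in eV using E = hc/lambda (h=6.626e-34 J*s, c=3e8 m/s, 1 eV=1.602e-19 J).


E = hc / lambda
= (6.626e-34)(3e8) / (789.3e-9)
= 1.9878e-25 / 7.8930e-07
= 2.5184e-19 J
Converting to eV: 2.5184e-19 / 1.602e-19
= 1.5721 eV

1.5721


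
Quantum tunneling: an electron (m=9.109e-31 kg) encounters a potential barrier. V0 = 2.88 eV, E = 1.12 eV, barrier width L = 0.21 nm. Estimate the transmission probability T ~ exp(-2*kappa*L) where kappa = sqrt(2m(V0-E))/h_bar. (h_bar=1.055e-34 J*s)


V0 - E = 1.76 eV = 2.8195e-19 J
kappa = sqrt(2 * m * (V0-E)) / h_bar
= sqrt(2 * 9.109e-31 * 2.8195e-19) / 1.055e-34
= 6.7934e+09 /m
2*kappa*L = 2 * 6.7934e+09 * 0.21e-9
= 2.8532
T = exp(-2.8532) = 5.765855e-02

5.765855e-02


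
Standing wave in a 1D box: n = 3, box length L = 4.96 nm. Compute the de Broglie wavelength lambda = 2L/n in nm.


lambda = 2L / n
= 2 * 4.96 / 3
= 9.92 / 3
= 3.3067 nm

3.3067


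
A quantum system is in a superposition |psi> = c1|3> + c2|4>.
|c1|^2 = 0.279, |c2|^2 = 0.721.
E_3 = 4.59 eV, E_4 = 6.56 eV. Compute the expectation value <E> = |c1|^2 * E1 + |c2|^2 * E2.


<E> = |c1|^2 * E1 + |c2|^2 * E2
= 0.279 * 4.59 + 0.721 * 6.56
= 1.2806 + 4.7298
= 6.0104 eV

6.0104


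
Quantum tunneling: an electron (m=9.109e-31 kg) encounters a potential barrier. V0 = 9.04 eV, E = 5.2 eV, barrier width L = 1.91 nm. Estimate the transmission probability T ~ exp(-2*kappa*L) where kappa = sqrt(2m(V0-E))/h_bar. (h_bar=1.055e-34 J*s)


V0 - E = 3.84 eV = 6.1517e-19 J
kappa = sqrt(2 * m * (V0-E)) / h_bar
= sqrt(2 * 9.109e-31 * 6.1517e-19) / 1.055e-34
= 1.0034e+10 /m
2*kappa*L = 2 * 1.0034e+10 * 1.91e-9
= 38.3317
T = exp(-38.3317) = 2.252956e-17

2.252956e-17


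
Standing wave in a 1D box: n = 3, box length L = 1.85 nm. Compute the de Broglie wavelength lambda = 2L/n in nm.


lambda = 2L / n
= 2 * 1.85 / 3
= 3.7 / 3
= 1.2333 nm

1.2333


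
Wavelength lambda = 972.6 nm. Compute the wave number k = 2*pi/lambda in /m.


k = 2 * pi / lambda
= 6.2832 / (972.6e-9)
= 6.2832 / 9.7260e-07
= 6.4602e+06 /m

6.4602e+06


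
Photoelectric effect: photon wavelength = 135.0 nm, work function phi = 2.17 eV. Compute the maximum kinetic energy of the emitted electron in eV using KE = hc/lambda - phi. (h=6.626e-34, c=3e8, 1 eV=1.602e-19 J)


E_photon = hc / lambda
= (6.626e-34)(3e8) / (135.0e-9)
= 1.4724e-18 J
= 9.1913 eV
KE = E_photon - phi
= 9.1913 - 2.17
= 7.0213 eV

7.0213


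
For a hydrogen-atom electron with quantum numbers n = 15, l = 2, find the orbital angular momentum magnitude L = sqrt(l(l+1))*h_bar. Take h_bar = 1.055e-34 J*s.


L = sqrt(l*(l+1)) * h_bar
= sqrt(2 * 3) * 1.055e-34
= sqrt(6) * 1.055e-34
= 2.4495 * 1.055e-34
= 2.5842e-34 J*s

2.5842e-34


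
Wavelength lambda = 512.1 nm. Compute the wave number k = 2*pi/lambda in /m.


k = 2 * pi / lambda
= 6.2832 / (512.1e-9)
= 6.2832 / 5.1210e-07
= 1.2269e+07 /m

1.2269e+07


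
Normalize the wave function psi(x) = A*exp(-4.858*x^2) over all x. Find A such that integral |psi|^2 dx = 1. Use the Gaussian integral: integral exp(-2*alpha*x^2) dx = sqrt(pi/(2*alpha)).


integral |psi|^2 dx = A^2 * sqrt(pi/(2*alpha)) = 1
A^2 = sqrt(2*alpha/pi)
= sqrt(2 * 4.858 / pi)
= 1.758607
A = sqrt(1.758607)
= 1.3261

1.3261


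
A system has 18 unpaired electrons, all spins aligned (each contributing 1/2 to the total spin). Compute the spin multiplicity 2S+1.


Total spin S = N * (1/2) = 18 * 0.5 = 9.0
Spin multiplicity = 2S + 1
= 2 * 9.0 + 1
= 19

19


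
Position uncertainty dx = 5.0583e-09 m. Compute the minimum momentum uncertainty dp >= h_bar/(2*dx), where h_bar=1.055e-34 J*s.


dp = h_bar / (2 * dx)
= 1.055e-34 / (2 * 5.0583e-09)
= 1.055e-34 / 1.0117e-08
= 1.0428e-26 kg*m/s

1.0428e-26


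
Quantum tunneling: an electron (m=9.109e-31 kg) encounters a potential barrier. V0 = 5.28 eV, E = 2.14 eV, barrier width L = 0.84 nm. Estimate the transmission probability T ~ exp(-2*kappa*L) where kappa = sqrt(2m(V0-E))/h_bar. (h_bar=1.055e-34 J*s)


V0 - E = 3.14 eV = 5.0303e-19 J
kappa = sqrt(2 * m * (V0-E)) / h_bar
= sqrt(2 * 9.109e-31 * 5.0303e-19) / 1.055e-34
= 9.0739e+09 /m
2*kappa*L = 2 * 9.0739e+09 * 0.84e-9
= 15.2442
T = exp(-15.2442) = 2.396344e-07

2.396344e-07


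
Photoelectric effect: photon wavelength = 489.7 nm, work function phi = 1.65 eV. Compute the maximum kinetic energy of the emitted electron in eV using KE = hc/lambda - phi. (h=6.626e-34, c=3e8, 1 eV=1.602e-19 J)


E_photon = hc / lambda
= (6.626e-34)(3e8) / (489.7e-9)
= 4.0592e-19 J
= 2.5338 eV
KE = E_photon - phi
= 2.5338 - 1.65
= 0.8838 eV

0.8838


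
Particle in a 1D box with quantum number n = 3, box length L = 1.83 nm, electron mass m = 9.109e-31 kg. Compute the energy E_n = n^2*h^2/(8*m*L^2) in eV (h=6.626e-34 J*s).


E = n^2 * h^2 / (8 * m * L^2)
= 3^2 * (6.626e-34)^2 / (8 * 9.109e-31 * (1.83e-9)^2)
= 9 * 4.3904e-67 / (8 * 9.109e-31 * 3.3489e-18)
= 1.6191e-19 J
= 1.0107 eV

1.0107


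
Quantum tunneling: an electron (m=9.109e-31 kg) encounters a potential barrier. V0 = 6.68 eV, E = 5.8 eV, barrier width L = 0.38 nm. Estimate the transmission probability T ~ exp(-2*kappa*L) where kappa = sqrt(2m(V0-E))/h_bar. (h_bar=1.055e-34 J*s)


V0 - E = 0.88 eV = 1.4098e-19 J
kappa = sqrt(2 * m * (V0-E)) / h_bar
= sqrt(2 * 9.109e-31 * 1.4098e-19) / 1.055e-34
= 4.8036e+09 /m
2*kappa*L = 2 * 4.8036e+09 * 0.38e-9
= 3.6508
T = exp(-3.6508) = 2.597121e-02

2.597121e-02


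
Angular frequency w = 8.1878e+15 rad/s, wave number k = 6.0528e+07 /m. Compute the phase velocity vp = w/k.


vp = w / k
= 8.1878e+15 / 6.0528e+07
= 1.3527e+08 m/s

1.3527e+08


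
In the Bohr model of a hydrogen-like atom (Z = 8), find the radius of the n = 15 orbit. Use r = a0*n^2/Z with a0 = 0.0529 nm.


r = a0 * n^2 / Z
= 0.0529 * 15^2 / 8
= 0.0529 * 225 / 8
= 1.4878 nm

1.4878


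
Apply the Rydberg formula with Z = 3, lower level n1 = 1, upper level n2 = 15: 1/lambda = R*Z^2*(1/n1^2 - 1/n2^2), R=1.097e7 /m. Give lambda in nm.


1/lambda = R * Z^2 * (1/n1^2 - 1/n2^2)
= 1.097e7 * 3^2 * (1/1^2 - 1/15^2)
= 1.097e7 * 9 * (1.0 - 0.004444)
= 9.8291e+07 /m
lambda = 1 / 9.8291e+07
= 10.1739 nm

10.1739


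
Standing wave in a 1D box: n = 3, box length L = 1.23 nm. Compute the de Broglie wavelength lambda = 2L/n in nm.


lambda = 2L / n
= 2 * 1.23 / 3
= 2.46 / 3
= 0.82 nm

0.82


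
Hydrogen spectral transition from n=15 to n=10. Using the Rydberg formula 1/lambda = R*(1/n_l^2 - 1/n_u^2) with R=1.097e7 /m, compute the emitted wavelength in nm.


1/lambda = R * (1/n_l^2 - 1/n_u^2)
= 1.097e7 * (1/10^2 - 1/15^2)
= 1.097e7 * (0.01 - 0.004444)
= 1.097e7 * 0.005556
= 6.0944e+04 /m
lambda = 1 / 6.0944e+04 = 16408.3865 nm

16408.3865


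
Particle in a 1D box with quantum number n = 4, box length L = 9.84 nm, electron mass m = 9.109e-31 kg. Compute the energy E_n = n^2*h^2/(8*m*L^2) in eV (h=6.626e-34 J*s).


E = n^2 * h^2 / (8 * m * L^2)
= 4^2 * (6.626e-34)^2 / (8 * 9.109e-31 * (9.84e-9)^2)
= 16 * 4.3904e-67 / (8 * 9.109e-31 * 9.6826e-17)
= 9.9557e-21 J
= 0.0621 eV

0.0621


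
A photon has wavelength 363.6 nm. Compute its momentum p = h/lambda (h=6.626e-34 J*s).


p = h / lambda
= 6.626e-34 / (363.6e-9)
= 6.626e-34 / 3.6360e-07
= 1.8223e-27 kg*m/s

1.8223e-27


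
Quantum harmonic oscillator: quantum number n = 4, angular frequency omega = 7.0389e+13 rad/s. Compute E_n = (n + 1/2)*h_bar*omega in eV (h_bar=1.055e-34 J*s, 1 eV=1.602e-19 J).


E = (n + 1/2) * h_bar * omega
= (4 + 0.5) * 1.055e-34 * 7.0389e+13
= 4.5 * 7.4260e-21
= 3.3417e-20 J
= 0.2086 eV

0.2086


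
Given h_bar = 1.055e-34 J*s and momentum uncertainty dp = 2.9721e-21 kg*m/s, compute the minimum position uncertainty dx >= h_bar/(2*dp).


dx = h_bar / (2 * dp)
= 1.055e-34 / (2 * 2.9721e-21)
= 1.055e-34 / 5.9442e-21
= 1.7748e-14 m

1.7748e-14


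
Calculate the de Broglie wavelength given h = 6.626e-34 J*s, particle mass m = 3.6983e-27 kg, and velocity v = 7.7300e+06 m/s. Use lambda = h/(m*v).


lambda = h / (m * v)
= 6.626e-34 / (3.6983e-27 * 7.7300e+06)
= 6.626e-34 / 2.8588e-20
= 2.3178e-14 m

2.3178e-14


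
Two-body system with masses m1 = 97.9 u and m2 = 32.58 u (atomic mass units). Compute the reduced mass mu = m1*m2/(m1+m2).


mu = m1 * m2 / (m1 + m2)
= 97.9 * 32.58 / (97.9 + 32.58)
= 3189.582 / 130.48
= 24.445 u

24.445


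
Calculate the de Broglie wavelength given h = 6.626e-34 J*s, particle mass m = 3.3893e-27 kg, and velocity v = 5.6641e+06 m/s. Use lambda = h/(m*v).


lambda = h / (m * v)
= 6.626e-34 / (3.3893e-27 * 5.6641e+06)
= 6.626e-34 / 1.9197e-20
= 3.4515e-14 m

3.4515e-14


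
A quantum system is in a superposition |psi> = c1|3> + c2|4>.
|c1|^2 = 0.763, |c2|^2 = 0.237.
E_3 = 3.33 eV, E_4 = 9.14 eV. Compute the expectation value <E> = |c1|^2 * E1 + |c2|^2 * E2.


<E> = |c1|^2 * E1 + |c2|^2 * E2
= 0.763 * 3.33 + 0.237 * 9.14
= 2.5408 + 2.1662
= 4.707 eV

4.707


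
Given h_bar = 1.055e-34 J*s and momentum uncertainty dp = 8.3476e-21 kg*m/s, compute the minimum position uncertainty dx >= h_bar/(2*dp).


dx = h_bar / (2 * dp)
= 1.055e-34 / (2 * 8.3476e-21)
= 1.055e-34 / 1.6695e-20
= 6.3192e-15 m

6.3192e-15


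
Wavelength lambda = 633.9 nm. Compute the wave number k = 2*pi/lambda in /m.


k = 2 * pi / lambda
= 6.2832 / (633.9e-9)
= 6.2832 / 6.3390e-07
= 9.9120e+06 /m

9.9120e+06


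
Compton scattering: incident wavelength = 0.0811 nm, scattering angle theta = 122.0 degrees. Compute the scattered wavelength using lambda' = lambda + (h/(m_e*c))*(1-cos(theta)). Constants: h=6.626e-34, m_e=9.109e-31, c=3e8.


Compton wavelength: h/(m_e*c) = 2.4247e-12 m
d_lambda = 2.4247e-12 * (1 - cos(122.0 deg))
= 2.4247e-12 * 1.529919
= 3.7096e-12 m = 0.00371 nm
lambda' = 0.0811 + 0.00371
= 0.08481 nm

0.08481


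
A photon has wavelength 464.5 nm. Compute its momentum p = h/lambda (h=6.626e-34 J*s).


p = h / lambda
= 6.626e-34 / (464.5e-9)
= 6.626e-34 / 4.6450e-07
= 1.4265e-27 kg*m/s

1.4265e-27


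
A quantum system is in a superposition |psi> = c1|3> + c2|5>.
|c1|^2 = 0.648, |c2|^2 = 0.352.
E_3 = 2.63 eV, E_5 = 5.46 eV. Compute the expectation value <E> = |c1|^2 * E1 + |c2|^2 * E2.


<E> = |c1|^2 * E1 + |c2|^2 * E2
= 0.648 * 2.63 + 0.352 * 5.46
= 1.7042 + 1.9219
= 3.6262 eV

3.6262


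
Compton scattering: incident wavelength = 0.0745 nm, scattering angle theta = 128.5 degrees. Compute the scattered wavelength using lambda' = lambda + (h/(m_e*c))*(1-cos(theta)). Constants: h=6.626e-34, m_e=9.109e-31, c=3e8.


Compton wavelength: h/(m_e*c) = 2.4247e-12 m
d_lambda = 2.4247e-12 * (1 - cos(128.5 deg))
= 2.4247e-12 * 1.622515
= 3.9341e-12 m = 0.003934 nm
lambda' = 0.0745 + 0.003934
= 0.078434 nm

0.078434


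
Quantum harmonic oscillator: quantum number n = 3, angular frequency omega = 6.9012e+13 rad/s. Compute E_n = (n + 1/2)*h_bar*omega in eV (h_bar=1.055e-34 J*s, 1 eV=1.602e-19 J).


E = (n + 1/2) * h_bar * omega
= (3 + 0.5) * 1.055e-34 * 6.9012e+13
= 3.5 * 7.2808e-21
= 2.5483e-20 J
= 0.1591 eV

0.1591


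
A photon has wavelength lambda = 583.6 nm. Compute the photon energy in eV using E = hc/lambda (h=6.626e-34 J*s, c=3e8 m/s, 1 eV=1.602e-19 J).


E = hc / lambda
= (6.626e-34)(3e8) / (583.6e-9)
= 1.9878e-25 / 5.8360e-07
= 3.4061e-19 J
Converting to eV: 3.4061e-19 / 1.602e-19
= 2.1262 eV

2.1262


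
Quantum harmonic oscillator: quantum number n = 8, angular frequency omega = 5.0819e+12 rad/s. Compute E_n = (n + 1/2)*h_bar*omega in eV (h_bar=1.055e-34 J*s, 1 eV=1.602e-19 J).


E = (n + 1/2) * h_bar * omega
= (8 + 0.5) * 1.055e-34 * 5.0819e+12
= 8.5 * 5.3614e-22
= 4.5572e-21 J
= 0.0284 eV

0.0284


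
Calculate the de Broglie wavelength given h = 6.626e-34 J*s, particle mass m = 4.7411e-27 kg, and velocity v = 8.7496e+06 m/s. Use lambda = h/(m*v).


lambda = h / (m * v)
= 6.626e-34 / (4.7411e-27 * 8.7496e+06)
= 6.626e-34 / 4.1483e-20
= 1.5973e-14 m

1.5973e-14


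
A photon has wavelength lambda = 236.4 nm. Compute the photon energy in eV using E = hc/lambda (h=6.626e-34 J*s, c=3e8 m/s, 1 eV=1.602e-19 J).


E = hc / lambda
= (6.626e-34)(3e8) / (236.4e-9)
= 1.9878e-25 / 2.3640e-07
= 8.4086e-19 J
Converting to eV: 8.4086e-19 / 1.602e-19
= 5.2488 eV

5.2488


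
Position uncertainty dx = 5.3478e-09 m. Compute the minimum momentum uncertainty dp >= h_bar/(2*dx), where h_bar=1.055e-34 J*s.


dp = h_bar / (2 * dx)
= 1.055e-34 / (2 * 5.3478e-09)
= 1.055e-34 / 1.0696e-08
= 9.8639e-27 kg*m/s

9.8639e-27


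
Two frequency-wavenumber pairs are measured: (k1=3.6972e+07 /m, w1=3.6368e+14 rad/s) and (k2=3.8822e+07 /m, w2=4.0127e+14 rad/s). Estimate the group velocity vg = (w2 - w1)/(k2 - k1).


vg = (w2 - w1) / (k2 - k1)
= (4.0127e+14 - 3.6368e+14) / (3.8822e+07 - 3.6972e+07)
= 3.7590e+13 / 1.8500e+06
= 2.0319e+07 m/s

2.0319e+07


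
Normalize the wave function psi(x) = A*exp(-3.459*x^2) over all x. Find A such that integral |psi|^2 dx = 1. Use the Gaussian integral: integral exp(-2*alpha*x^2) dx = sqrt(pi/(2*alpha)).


integral |psi|^2 dx = A^2 * sqrt(pi/(2*alpha)) = 1
A^2 = sqrt(2*alpha/pi)
= sqrt(2 * 3.459 / pi)
= 1.483937
A = sqrt(1.483937)
= 1.2182

1.2182


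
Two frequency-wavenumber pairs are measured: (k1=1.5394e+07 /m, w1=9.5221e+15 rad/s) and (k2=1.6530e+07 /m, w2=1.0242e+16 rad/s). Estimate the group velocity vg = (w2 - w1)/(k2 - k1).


vg = (w2 - w1) / (k2 - k1)
= (1.0242e+16 - 9.5221e+15) / (1.6530e+07 - 1.5394e+07)
= 7.1990e+14 / 1.1360e+06
= 6.3371e+08 m/s

6.3371e+08


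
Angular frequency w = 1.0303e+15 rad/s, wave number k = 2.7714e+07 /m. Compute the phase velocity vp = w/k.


vp = w / k
= 1.0303e+15 / 2.7714e+07
= 3.7176e+07 m/s

3.7176e+07
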